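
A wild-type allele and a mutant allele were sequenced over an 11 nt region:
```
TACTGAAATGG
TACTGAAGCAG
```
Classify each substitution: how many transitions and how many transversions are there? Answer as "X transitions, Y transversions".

3 transitions, 0 transversions

Mismatches (1-based):
site 8: A→G (purine→purine, transition)
site 9: T→C (pyrimidine→pyrimidine, transition)
site 10: G→A (purine→purine, transition)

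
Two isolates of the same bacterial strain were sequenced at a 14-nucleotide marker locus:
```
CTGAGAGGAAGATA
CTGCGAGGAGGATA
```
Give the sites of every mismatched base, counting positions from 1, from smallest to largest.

4, 10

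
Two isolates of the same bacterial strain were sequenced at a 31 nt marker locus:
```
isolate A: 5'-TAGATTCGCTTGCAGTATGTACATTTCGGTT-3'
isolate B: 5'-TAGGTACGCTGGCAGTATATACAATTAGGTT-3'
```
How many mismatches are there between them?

6

Mismatches (1-based): position 4: A→G; position 6: T→A; position 11: T→G; position 19: G→A; position 24: T→A; position 27: C→A.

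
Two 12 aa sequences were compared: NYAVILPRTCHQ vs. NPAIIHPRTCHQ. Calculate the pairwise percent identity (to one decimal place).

75.0%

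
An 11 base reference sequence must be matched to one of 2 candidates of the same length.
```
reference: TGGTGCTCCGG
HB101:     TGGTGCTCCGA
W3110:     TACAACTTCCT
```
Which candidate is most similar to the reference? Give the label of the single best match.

HB101

HB101 differs at 1 site; W3110 differs at 7 sites. The closest is HB101.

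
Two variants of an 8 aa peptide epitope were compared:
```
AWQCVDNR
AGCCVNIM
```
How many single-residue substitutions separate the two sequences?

5

Mismatches (1-based): position 2: W→G; position 3: Q→C; position 6: D→N; position 7: N→I; position 8: R→M.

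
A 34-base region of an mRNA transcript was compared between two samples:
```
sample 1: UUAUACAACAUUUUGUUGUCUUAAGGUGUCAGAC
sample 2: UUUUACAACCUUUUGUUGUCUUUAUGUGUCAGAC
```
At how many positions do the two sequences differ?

The sequences differ at positions 3, 10, 23, 25 (1-based) — 4 in total.

4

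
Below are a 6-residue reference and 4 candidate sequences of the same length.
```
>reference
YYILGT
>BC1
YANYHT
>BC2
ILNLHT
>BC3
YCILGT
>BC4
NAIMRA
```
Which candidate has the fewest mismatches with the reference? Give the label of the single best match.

BC3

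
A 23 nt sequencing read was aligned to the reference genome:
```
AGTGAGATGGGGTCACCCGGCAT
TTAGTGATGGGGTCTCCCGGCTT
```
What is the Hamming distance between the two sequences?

The sequences differ at positions 1, 2, 3, 5, 15, 22 (1-based) — 6 in total.

6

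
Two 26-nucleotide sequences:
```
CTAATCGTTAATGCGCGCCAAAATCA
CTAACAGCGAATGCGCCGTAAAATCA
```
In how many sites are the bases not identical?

The sequences differ at sites 5, 6, 8, 9, 17, 18, 19 (1-based) — 7 in total.

7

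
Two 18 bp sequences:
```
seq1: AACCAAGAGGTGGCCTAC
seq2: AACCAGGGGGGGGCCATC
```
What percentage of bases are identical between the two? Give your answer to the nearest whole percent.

5 positions differ (6, 8, 11, 16, 17), so 13 of 18 match: 13/18 = 72.22%.

72%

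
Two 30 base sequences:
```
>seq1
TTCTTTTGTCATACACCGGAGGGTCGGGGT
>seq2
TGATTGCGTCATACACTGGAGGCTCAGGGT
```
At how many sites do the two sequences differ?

7

The sequences differ at sites 2, 3, 6, 7, 17, 23, 26 (1-based) — 7 in total.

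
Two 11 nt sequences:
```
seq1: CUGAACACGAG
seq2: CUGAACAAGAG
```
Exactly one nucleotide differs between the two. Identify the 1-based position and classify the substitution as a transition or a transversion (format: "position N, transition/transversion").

Position 8 changes C→A. C is a pyrimidine and A is a purine, so this is a transversion.

position 8, transversion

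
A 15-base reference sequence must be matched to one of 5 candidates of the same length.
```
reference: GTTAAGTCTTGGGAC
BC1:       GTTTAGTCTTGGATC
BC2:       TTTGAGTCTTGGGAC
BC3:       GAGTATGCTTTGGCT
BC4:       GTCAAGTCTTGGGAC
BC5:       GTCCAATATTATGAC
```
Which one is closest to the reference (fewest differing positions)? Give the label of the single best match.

BC1 differs at 3 positions; BC2 differs at 2 positions; BC3 differs at 8 positions; BC4 differs at 1 position; BC5 differs at 6 positions. The closest is BC4.

BC4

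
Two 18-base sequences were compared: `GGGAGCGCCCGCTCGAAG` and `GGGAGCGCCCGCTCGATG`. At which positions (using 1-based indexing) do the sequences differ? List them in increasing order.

17

Differences at position 17 (A→T).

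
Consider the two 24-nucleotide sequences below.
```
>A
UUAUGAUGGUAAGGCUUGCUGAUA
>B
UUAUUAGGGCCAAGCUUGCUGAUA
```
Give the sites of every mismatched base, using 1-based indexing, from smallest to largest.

5, 7, 10, 11, 13

Scanning 1-based: 5: G/U; 7: U/G; 10: U/C; 11: A/C; 13: G/A.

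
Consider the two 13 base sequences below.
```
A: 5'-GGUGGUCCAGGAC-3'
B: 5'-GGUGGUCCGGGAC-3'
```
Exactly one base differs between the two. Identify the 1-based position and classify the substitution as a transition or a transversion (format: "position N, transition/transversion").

position 9, transition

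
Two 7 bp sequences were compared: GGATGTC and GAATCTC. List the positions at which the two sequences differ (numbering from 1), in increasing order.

Differences at position 2 (G→A), position 5 (G→C).

2, 5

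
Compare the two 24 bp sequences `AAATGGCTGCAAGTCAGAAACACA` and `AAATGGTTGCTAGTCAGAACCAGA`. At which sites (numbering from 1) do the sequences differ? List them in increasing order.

Differences at site 7 (C→T), site 11 (A→T), site 20 (A→C), site 23 (C→G).

7, 11, 20, 23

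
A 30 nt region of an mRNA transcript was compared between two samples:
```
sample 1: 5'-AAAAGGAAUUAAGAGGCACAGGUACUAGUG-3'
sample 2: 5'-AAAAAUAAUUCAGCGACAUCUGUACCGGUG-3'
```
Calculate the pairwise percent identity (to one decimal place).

10 positions differ (5, 6, 11, 14, 16, 19, 20, 21, 26, 27), so 20 of 30 match: 20/30 = 66.67%.

66.7%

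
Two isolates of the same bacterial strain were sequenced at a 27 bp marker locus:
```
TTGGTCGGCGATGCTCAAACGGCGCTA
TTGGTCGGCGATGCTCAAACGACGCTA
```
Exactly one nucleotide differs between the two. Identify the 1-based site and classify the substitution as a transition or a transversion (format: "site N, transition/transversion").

The sequences differ only at site 22: G→A (purine→purine), a transition.

site 22, transition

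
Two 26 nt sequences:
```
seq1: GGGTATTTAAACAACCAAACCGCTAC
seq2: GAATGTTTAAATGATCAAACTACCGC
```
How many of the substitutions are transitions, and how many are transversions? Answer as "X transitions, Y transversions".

10 transitions, 0 transversions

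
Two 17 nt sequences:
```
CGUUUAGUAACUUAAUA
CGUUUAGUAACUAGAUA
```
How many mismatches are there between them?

Comparing position by position, 2 sites differ: 13 (U/A), 14 (A/G).

2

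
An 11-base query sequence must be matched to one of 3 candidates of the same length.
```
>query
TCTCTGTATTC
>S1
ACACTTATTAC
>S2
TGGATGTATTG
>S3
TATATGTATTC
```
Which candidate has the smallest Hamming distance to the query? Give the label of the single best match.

S3

S1 differs at 6 bases; S2 differs at 4 bases; S3 differs at 2 bases. The closest is S3.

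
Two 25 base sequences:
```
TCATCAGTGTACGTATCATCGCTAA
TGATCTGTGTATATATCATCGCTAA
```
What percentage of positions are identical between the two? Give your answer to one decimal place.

84.0%

4 positions differ (2, 6, 12, 13), so 21 of 25 match: 21/25 = 84%.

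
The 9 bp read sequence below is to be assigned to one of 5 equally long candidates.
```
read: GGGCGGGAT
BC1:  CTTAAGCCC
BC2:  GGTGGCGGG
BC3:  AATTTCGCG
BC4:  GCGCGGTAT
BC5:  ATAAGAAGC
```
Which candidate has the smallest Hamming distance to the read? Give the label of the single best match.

Hamming distances to read — BC1: 8; BC2: 5; BC3: 8; BC4: 2; BC5: 8.
Smallest is BC4 with 2 mismatches.

BC4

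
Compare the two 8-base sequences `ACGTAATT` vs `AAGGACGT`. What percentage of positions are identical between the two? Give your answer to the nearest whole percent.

Mismatches at positions 2, 4, 6, 7 (1-based): 4 of 8.
Identical positions: 4/8 = 50% → 50%.

50%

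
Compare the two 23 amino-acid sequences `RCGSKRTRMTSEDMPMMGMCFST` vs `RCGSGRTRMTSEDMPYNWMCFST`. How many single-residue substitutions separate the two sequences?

4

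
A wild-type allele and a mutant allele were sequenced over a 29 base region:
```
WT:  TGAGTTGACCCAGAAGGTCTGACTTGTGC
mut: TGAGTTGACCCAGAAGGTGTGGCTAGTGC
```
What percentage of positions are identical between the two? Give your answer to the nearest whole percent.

Mismatches at positions 19, 22, 25 (1-based): 3 of 29.
Identical positions: 26/29 = 89.66% → 90%.

90%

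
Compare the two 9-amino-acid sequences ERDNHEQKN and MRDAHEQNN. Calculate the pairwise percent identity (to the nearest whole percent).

67%

3 positions differ (1, 4, 8), so 6 of 9 match: 6/9 = 66.67%.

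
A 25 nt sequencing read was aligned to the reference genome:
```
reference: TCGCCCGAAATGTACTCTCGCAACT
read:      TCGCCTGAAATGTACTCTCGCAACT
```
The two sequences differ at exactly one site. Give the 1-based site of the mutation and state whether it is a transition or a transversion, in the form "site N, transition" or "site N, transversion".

The sequences differ only at site 6: C→T (pyrimidine→pyrimidine), a transition.

site 6, transition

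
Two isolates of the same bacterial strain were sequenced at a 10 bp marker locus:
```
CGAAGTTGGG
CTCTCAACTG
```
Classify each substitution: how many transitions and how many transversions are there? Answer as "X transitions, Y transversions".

Mismatches (1-based):
site 2: G→T (purine→pyrimidine, transversion)
site 3: A→C (purine→pyrimidine, transversion)
site 4: A→T (purine→pyrimidine, transversion)
site 5: G→C (purine→pyrimidine, transversion)
site 6: T→A (pyrimidine→purine, transversion)
site 7: T→A (pyrimidine→purine, transversion)
site 8: G→C (purine→pyrimidine, transversion)
site 9: G→T (purine→pyrimidine, transversion)

0 transitions, 8 transversions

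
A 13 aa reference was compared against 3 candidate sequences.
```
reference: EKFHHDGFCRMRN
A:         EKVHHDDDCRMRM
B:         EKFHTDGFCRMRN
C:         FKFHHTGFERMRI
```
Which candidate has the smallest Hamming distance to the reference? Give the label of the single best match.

B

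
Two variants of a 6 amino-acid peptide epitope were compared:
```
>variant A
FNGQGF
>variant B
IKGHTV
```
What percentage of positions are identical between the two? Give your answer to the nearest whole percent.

Mismatches at positions 1, 2, 4, 5, 6 (1-based): 5 of 6.
Identical positions: 1/6 = 16.67% → 17%.

17%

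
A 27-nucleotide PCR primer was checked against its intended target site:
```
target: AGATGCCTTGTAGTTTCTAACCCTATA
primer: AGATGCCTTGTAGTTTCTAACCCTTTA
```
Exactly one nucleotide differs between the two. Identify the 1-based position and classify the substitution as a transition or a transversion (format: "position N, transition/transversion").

position 25, transversion

Position 25 changes A→T. A is a purine and T is a pyrimidine, so this is a transversion.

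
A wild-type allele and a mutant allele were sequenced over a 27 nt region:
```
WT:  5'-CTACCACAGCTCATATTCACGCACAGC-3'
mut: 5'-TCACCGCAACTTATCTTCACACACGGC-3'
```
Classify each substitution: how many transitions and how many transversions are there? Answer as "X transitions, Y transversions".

7 transitions, 1 transversion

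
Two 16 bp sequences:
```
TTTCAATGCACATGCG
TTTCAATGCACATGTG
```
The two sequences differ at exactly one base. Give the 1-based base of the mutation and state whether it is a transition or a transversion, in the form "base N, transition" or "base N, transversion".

base 15, transition

Base 15 changes C→T. C is a pyrimidine and T is a pyrimidine, so this is a transition.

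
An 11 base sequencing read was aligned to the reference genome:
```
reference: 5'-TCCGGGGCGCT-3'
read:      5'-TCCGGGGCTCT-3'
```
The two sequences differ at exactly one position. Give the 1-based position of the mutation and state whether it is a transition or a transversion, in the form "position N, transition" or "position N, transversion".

Position 9 changes G→T. G is a purine and T is a pyrimidine, so this is a transversion.

position 9, transversion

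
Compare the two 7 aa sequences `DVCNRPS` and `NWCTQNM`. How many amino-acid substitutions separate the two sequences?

6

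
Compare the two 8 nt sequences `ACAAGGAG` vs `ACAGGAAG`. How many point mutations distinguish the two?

2

Comparing position by position, 2 positions differ: 4 (A/G), 6 (G/A).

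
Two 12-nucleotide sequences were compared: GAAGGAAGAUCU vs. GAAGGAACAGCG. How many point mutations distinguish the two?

3

Mismatches (1-based): site 8: G→C; site 10: U→G; site 12: U→G.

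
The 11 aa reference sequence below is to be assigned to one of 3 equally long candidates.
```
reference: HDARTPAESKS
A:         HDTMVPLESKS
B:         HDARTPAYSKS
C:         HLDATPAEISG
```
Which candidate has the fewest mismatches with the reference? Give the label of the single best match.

B

A differs at 4 residues; B differs at 1 residue; C differs at 6 residues. The closest is B.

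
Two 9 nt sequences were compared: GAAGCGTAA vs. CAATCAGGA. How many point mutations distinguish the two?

Comparing position by position, 5 positions differ: 1 (G/C), 4 (G/T), 6 (G/A), 7 (T/G), 8 (A/G).

5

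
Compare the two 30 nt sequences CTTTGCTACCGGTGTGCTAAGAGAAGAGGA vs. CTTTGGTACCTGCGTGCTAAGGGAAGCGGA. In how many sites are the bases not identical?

5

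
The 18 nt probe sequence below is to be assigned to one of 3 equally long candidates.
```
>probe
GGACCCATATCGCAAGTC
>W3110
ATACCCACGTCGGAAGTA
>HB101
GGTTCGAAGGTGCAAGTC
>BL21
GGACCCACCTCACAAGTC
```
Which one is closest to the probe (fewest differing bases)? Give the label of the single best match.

W3110 differs at 6 bases; HB101 differs at 7 bases; BL21 differs at 3 bases. The closest is BL21.

BL21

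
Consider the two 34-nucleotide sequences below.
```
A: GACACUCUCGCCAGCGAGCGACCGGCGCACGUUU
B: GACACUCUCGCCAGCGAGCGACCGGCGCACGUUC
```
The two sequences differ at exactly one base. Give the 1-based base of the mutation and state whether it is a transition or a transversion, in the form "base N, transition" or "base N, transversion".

base 34, transition

Base 34 changes U→C. U is a pyrimidine and C is a pyrimidine, so this is a transition.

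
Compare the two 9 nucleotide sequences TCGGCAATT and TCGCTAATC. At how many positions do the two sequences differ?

Comparing position by position, 3 positions differ: 4 (G/C), 5 (C/T), 9 (T/C).

3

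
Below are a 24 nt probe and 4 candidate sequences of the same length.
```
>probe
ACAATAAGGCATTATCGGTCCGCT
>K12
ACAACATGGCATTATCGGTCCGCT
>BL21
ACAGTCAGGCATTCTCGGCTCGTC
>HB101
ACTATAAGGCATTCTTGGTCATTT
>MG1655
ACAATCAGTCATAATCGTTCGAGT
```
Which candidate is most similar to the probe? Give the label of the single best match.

K12

Hamming distances to probe — K12: 2; BL21: 7; HB101: 6; MG1655: 7.
Smallest is K12 with 2 mismatches.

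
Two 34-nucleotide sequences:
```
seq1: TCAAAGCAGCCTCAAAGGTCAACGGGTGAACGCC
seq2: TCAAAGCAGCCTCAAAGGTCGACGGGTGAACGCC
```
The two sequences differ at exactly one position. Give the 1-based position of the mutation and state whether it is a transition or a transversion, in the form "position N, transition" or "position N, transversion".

Position 21 changes A→G. A is a purine and G is a purine, so this is a transition.

position 21, transition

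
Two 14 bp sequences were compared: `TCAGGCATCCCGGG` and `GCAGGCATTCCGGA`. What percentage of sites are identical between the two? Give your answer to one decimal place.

78.6%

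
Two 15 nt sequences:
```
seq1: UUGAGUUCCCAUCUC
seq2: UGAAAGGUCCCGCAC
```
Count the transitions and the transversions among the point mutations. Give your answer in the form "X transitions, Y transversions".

3 transitions, 6 transversions

Mismatches (1-based):
position 2: U→G (pyrimidine→purine, transversion)
position 3: G→A (purine→purine, transition)
position 5: G→A (purine→purine, transition)
position 6: U→G (pyrimidine→purine, transversion)
position 7: U→G (pyrimidine→purine, transversion)
position 8: C→U (pyrimidine→pyrimidine, transition)
position 11: A→C (purine→pyrimidine, transversion)
position 12: U→G (pyrimidine→purine, transversion)
position 14: U→A (pyrimidine→purine, transversion)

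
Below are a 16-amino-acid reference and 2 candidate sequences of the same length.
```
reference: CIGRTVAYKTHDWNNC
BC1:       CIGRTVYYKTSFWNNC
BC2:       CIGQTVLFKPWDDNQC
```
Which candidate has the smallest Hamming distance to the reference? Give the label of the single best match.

BC1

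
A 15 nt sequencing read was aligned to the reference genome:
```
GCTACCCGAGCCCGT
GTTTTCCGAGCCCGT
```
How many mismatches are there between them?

3

Mismatches (1-based): position 2: C→T; position 4: A→T; position 5: C→T.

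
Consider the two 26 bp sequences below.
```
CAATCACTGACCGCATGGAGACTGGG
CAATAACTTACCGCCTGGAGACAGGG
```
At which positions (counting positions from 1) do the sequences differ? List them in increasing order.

Differences at position 5 (C→A), position 9 (G→T), position 15 (A→C), position 23 (T→A).

5, 9, 15, 23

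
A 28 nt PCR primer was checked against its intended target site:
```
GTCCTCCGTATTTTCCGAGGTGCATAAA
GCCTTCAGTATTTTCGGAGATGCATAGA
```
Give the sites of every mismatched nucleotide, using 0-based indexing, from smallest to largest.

Differences at site 1 (T→C), site 3 (C→T), site 6 (C→A), site 15 (C→G), site 19 (G→A), site 26 (A→G).

1, 3, 6, 15, 19, 26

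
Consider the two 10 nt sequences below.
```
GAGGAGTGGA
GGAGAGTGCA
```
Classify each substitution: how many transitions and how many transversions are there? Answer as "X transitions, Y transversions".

Mismatches (1-based):
position 2: A→G (purine→purine, transition)
position 3: G→A (purine→purine, transition)
position 9: G→C (purine→pyrimidine, transversion)

2 transitions, 1 transversion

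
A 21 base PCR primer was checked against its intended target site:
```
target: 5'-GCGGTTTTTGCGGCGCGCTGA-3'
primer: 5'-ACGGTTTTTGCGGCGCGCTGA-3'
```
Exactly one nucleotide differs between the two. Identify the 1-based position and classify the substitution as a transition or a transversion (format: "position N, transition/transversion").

Position 1 changes G→A. G is a purine and A is a purine, so this is a transition.

position 1, transition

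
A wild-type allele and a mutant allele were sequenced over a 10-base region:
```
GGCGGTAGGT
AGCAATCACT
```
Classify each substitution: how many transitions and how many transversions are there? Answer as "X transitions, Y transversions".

4 transitions, 2 transversions

Mismatches (1-based):
position 1: G→A (purine→purine, transition)
position 4: G→A (purine→purine, transition)
position 5: G→A (purine→purine, transition)
position 7: A→C (purine→pyrimidine, transversion)
position 8: G→A (purine→purine, transition)
position 9: G→C (purine→pyrimidine, transversion)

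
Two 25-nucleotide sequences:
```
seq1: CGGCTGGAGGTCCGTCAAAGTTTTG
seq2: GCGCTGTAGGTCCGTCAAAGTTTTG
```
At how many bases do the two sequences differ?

Mismatches (1-based): base 1: C→G; base 2: G→C; base 7: G→T.

3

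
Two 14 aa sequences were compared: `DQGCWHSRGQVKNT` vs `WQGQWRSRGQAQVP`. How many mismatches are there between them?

7

Mismatches (1-based): position 1: D→W; position 4: C→Q; position 6: H→R; position 11: V→A; position 12: K→Q; position 13: N→V; position 14: T→P.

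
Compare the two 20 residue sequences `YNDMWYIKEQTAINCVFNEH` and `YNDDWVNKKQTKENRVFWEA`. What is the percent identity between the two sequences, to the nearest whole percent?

9 positions differ (4, 6, 7, 9, 12, 13, 15, 18, 20), so 11 of 20 match: 11/20 = 55%.

55%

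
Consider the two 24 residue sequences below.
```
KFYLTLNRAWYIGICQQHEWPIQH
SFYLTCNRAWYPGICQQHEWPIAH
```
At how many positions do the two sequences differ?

Mismatches (1-based): position 1: K→S; position 6: L→C; position 12: I→P; position 23: Q→A.

4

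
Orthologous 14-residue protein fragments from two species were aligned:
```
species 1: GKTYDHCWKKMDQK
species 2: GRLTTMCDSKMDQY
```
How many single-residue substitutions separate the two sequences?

8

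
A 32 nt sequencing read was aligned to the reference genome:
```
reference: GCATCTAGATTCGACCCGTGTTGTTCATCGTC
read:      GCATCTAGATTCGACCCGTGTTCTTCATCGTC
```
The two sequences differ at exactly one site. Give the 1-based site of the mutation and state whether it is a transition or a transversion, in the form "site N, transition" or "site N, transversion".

site 23, transversion

The sequences differ only at site 23: G→C (purine→pyrimidine), a transversion.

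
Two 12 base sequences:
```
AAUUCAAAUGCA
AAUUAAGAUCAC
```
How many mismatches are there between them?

Mismatches (1-based): position 5: C→A; position 7: A→G; position 10: G→C; position 11: C→A; position 12: A→C.

5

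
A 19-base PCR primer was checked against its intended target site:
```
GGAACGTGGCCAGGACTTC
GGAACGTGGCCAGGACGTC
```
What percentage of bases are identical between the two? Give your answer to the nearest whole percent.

95%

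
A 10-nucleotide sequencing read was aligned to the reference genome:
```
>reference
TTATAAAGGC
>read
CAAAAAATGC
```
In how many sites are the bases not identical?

Comparing position by position, 4 sites differ: 1 (T/C), 2 (T/A), 4 (T/A), 8 (G/T).

4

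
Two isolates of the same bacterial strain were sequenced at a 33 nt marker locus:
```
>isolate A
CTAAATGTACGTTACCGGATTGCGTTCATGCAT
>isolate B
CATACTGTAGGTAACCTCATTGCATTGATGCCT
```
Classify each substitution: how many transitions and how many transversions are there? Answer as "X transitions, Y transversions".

1 transition, 9 transversions

Transitions (purine↔purine or pyrimidine↔pyrimidine): 24 G→A.
Transversions (purine↔pyrimidine): 2 T→A, 3 A→T, 5 A→C, 10 C→G, 13 T→A, 17 G→T, 18 G→C, 27 C→G, 32 A→C.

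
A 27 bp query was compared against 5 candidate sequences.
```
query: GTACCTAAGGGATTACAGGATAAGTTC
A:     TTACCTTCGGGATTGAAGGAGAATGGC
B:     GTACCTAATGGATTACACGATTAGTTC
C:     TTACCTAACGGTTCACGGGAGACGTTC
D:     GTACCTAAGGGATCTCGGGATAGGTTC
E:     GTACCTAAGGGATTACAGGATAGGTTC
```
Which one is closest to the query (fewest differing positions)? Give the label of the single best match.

E

A differs at 9 positions; B differs at 3 positions; C differs at 7 positions; D differs at 4 positions; E differs at 1 position. The closest is E.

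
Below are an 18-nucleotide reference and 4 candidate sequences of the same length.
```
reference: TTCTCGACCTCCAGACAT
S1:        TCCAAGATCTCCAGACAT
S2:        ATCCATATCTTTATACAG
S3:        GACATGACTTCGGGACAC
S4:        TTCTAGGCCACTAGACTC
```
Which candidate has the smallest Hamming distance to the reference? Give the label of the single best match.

S1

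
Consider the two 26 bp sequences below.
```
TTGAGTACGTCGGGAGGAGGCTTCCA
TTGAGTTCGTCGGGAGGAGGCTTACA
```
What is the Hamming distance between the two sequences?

Comparing position by position, 2 bases differ: 7 (A/T), 24 (C/A).

2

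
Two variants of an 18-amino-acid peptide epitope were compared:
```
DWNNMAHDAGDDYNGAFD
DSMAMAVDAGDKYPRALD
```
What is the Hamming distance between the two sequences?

The sequences differ at residues 2, 3, 4, 7, 12, 14, 15, 17 (1-based) — 8 in total.

8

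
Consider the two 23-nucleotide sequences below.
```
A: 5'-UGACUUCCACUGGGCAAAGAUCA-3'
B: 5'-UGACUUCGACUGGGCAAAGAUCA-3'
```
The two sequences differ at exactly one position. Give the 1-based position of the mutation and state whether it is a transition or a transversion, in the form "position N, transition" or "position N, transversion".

The sequences differ only at position 8: C→G (pyrimidine→purine), a transversion.

position 8, transversion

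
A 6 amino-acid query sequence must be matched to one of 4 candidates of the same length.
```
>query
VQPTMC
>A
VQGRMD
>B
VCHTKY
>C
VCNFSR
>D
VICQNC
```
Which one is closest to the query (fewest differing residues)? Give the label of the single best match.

A

A differs at 3 residues; B differs at 4 residues; C differs at 5 residues; D differs at 4 residues. The closest is A.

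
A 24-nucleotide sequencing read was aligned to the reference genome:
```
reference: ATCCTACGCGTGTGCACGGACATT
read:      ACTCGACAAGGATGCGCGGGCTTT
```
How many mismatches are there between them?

10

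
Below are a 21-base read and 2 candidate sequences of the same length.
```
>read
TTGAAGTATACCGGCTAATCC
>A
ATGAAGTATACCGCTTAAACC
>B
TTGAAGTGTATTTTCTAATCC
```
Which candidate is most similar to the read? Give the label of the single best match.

A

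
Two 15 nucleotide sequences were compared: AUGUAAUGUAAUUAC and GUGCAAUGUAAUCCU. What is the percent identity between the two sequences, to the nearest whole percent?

67%

5 positions differ (1, 4, 13, 14, 15), so 10 of 15 match: 10/15 = 66.67%.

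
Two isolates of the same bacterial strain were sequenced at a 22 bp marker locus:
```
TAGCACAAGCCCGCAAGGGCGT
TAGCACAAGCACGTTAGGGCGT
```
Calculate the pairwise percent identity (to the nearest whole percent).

86%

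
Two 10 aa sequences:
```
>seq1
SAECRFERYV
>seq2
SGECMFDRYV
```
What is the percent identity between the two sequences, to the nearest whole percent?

70%

Mismatches at positions 2, 5, 7 (1-based): 3 of 10.
Identical positions: 7/10 = 70% → 70%.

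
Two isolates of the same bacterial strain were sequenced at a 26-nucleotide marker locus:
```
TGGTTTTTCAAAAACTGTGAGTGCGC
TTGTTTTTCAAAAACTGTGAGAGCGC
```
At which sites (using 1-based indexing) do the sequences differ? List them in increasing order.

Scanning 1-based: 2: G/T; 22: T/A.

2, 22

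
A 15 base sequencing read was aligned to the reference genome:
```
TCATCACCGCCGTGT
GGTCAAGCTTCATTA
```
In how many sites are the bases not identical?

Comparing position by position, 11 sites differ: 1 (T/G), 2 (C/G), 3 (A/T), 4 (T/C), 5 (C/A), 7 (C/G), 9 (G/T), 10 (C/T), 12 (G/A), 14 (G/T), 15 (T/A).

11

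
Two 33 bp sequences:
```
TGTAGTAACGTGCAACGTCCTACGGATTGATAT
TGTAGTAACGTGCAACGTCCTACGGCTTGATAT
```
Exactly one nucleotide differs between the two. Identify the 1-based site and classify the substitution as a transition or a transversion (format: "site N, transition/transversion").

site 26, transversion

Site 26 changes A→C. A is a purine and C is a pyrimidine, so this is a transversion.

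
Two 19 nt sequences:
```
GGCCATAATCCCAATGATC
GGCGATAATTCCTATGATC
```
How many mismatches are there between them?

Mismatches (1-based): position 4: C→G; position 10: C→T; position 13: A→T.

3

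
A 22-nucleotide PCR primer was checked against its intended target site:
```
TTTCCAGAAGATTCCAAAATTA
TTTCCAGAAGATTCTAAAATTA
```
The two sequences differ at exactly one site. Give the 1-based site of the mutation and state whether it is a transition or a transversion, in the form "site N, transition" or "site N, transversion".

site 15, transition

Site 15 changes C→T. C is a pyrimidine and T is a pyrimidine, so this is a transition.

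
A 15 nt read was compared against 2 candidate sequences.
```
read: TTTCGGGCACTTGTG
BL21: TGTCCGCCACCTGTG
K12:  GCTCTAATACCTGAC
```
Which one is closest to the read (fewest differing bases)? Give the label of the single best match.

BL21 differs at 4 bases; K12 differs at 9 bases. The closest is BL21.

BL21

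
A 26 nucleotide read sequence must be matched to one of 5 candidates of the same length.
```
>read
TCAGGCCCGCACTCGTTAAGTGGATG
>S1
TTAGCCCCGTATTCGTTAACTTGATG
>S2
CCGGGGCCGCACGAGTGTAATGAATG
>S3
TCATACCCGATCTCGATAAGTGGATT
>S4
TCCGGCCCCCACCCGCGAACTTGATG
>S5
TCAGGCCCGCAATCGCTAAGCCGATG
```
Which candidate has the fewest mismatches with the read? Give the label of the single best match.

S1 differs at 6 bases; S2 differs at 9 bases; S3 differs at 6 bases; S4 differs at 7 bases; S5 differs at 4 bases. The closest is S5.

S5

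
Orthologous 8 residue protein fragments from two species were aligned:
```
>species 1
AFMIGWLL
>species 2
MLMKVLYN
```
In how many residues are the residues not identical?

7

Comparing position by position, 7 residues differ: 1 (A/M), 2 (F/L), 4 (I/K), 5 (G/V), 6 (W/L), 7 (L/Y), 8 (L/N).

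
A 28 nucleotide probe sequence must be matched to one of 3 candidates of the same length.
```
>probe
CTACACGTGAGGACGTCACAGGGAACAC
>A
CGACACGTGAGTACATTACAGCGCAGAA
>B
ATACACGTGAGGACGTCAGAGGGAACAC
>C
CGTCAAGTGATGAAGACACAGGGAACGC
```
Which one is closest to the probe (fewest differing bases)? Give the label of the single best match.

A differs at 8 bases; B differs at 2 bases; C differs at 7 bases. The closest is B.

B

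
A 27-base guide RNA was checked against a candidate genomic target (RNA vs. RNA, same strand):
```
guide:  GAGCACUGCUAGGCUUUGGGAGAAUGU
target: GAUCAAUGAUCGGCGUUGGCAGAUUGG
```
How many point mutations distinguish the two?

Comparing position by position, 8 bases differ: 3 (G/U), 6 (C/A), 9 (C/A), 11 (A/C), 15 (U/G), 20 (G/C), 24 (A/U), 27 (U/G).

8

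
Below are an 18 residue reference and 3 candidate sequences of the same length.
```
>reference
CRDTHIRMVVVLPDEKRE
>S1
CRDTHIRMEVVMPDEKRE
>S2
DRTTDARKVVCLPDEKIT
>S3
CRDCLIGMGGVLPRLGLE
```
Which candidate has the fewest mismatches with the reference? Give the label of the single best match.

S1

S1 differs at 2 positions; S2 differs at 8 positions; S3 differs at 9 positions. The closest is S1.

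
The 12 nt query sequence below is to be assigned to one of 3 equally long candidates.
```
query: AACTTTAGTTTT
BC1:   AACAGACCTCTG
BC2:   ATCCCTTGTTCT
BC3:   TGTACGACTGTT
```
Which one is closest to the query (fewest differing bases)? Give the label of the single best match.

BC2

BC1 differs at 7 bases; BC2 differs at 5 bases; BC3 differs at 8 bases. The closest is BC2.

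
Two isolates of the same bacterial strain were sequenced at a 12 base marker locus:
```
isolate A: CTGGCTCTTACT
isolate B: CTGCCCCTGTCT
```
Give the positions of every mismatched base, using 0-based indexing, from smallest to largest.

Scanning 0-based: 3: G/C; 5: T/C; 8: T/G; 9: A/T.

3, 5, 8, 9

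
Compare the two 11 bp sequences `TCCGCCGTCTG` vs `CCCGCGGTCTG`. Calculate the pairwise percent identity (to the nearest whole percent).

82%

2 positions differ (1, 6), so 9 of 11 match: 9/11 = 81.82%.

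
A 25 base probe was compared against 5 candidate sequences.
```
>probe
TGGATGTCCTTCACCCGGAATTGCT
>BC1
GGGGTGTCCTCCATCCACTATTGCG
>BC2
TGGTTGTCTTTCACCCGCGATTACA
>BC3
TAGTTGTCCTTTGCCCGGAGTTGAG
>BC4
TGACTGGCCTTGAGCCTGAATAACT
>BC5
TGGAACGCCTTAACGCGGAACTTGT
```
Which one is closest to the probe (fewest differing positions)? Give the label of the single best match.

Hamming distances to probe — BC1: 8; BC2: 6; BC3: 7; BC4: 8; BC5: 8.
Smallest is BC2 with 6 mismatches.

BC2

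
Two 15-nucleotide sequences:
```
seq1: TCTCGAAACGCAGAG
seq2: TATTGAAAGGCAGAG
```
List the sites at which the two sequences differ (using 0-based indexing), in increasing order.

Differences at site 1 (C→A), site 3 (C→T), site 8 (C→G).

1, 3, 8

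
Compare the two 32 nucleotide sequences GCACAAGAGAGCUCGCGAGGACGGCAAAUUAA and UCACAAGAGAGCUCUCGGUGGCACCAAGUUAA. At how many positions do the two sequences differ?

8

Comparing position by position, 8 positions differ: 1 (G/U), 15 (G/U), 18 (A/G), 19 (G/U), 21 (A/G), 23 (G/A), 24 (G/C), 28 (A/G).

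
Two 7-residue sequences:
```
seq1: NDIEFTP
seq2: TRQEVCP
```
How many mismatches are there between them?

Comparing position by position, 5 residues differ: 1 (N/T), 2 (D/R), 3 (I/Q), 5 (F/V), 6 (T/C).

5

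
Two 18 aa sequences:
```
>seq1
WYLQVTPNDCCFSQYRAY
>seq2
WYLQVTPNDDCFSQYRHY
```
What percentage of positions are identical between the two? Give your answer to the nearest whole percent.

89%

Mismatches at positions 10, 17 (1-based): 2 of 18.
Identical positions: 16/18 = 88.89% → 89%.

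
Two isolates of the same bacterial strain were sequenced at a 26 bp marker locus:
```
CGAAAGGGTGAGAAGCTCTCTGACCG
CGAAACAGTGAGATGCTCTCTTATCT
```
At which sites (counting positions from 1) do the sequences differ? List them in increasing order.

6, 7, 14, 22, 24, 26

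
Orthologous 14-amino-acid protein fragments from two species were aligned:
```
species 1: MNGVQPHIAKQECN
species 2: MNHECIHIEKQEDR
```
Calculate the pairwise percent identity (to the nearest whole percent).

Mismatches at positions 3, 4, 5, 6, 9, 13, 14 (1-based): 7 of 14.
Identical positions: 7/14 = 50% → 50%.

50%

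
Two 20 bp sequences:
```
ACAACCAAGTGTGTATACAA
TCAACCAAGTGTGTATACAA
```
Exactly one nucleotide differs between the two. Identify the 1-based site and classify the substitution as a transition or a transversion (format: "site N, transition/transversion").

site 1, transversion

The sequences differ only at site 1: A→T (purine→pyrimidine), a transversion.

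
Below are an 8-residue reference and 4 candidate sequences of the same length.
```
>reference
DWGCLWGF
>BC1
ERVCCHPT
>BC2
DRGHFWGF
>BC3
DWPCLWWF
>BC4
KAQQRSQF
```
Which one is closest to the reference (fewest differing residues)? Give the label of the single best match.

BC3

Hamming distances to reference — BC1: 7; BC2: 3; BC3: 2; BC4: 7.
Smallest is BC3 with 2 mismatches.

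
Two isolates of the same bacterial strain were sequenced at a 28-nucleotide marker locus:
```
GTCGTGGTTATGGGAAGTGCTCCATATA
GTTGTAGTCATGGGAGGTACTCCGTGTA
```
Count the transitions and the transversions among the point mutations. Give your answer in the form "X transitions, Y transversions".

Transitions (purine↔purine or pyrimidine↔pyrimidine): 3 C→T, 6 G→A, 9 T→C, 16 A→G, 19 G→A, 24 A→G, 26 A→G.
Transversions (purine↔pyrimidine): none.

7 transitions, 0 transversions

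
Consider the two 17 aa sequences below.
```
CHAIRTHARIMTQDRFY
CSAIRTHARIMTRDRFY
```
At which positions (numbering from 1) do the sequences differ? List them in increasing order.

2, 13

Scanning 1-based: 2: H/S; 13: Q/R.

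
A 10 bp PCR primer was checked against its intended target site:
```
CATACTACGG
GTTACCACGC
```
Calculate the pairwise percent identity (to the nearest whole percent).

Mismatches at positions 1, 2, 6, 10 (1-based): 4 of 10.
Identical positions: 6/10 = 60% → 60%.

60%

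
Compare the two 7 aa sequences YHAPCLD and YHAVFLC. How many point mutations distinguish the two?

3

The sequences differ at residues 4, 5, 7 (1-based) — 3 in total.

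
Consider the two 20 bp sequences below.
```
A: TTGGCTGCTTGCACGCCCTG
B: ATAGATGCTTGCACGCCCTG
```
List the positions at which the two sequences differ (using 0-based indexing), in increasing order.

0, 2, 4

Scanning 0-based: 0: T/A; 2: G/A; 4: C/A.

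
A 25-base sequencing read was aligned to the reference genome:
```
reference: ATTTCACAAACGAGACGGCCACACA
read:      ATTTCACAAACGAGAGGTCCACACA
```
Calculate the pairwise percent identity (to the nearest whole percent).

2 positions differ (16, 18), so 23 of 25 match: 23/25 = 92%.

92%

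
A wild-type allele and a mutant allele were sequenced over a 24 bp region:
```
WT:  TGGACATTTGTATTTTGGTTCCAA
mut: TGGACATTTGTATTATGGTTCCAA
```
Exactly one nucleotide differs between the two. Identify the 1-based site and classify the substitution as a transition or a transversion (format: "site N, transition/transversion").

site 15, transversion

The sequences differ only at site 15: T→A (pyrimidine→purine), a transversion.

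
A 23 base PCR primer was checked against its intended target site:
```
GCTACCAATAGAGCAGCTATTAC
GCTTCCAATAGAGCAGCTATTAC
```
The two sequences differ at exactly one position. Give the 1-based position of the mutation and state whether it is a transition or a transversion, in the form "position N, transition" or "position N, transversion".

position 4, transversion

Position 4 changes A→T. A is a purine and T is a pyrimidine, so this is a transversion.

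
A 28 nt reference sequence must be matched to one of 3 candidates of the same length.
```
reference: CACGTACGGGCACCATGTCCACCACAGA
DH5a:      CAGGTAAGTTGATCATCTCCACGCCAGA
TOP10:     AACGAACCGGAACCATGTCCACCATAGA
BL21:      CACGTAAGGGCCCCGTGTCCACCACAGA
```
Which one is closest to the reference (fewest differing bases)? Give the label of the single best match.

BL21

DH5a differs at 9 bases; TOP10 differs at 5 bases; BL21 differs at 3 bases. The closest is BL21.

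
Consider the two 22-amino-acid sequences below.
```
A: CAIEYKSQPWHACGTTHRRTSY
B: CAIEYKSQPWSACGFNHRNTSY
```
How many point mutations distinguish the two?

Mismatches (1-based): position 11: H→S; position 15: T→F; position 16: T→N; position 19: R→N.

4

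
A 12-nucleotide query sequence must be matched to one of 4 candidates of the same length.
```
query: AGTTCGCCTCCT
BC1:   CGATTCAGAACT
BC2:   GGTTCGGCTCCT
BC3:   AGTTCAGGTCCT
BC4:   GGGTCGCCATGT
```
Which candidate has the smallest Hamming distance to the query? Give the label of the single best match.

BC2

BC1 differs at 8 sites; BC2 differs at 2 sites; BC3 differs at 3 sites; BC4 differs at 5 sites. The closest is BC2.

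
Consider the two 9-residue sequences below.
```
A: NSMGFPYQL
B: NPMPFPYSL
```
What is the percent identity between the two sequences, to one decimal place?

66.7%

Mismatches at positions 2, 4, 8 (1-based): 3 of 9.
Identical positions: 6/9 = 66.67% → 66.7%.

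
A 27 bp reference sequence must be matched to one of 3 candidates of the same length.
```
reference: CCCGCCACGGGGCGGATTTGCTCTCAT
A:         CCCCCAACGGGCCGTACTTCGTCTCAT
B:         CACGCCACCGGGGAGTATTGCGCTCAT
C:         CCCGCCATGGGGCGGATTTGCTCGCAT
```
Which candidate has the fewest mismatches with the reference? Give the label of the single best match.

C

Hamming distances to reference — A: 7; B: 7; C: 2.
Smallest is C with 2 mismatches.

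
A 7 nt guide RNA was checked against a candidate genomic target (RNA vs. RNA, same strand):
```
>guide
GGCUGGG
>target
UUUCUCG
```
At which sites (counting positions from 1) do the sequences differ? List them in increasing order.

1, 2, 3, 4, 5, 6

Scanning 1-based: 1: G/U; 2: G/U; 3: C/U; 4: U/C; 5: G/U; 6: G/C.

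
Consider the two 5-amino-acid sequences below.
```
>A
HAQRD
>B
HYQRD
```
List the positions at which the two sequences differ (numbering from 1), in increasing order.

2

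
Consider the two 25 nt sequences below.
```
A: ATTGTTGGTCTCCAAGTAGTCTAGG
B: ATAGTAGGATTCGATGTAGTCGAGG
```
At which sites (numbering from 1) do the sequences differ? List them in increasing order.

3, 6, 9, 10, 13, 15, 22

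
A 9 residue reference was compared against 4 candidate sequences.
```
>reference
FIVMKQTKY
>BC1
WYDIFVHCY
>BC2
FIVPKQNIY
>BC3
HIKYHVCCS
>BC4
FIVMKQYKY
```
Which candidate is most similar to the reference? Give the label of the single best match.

BC1 differs at 8 positions; BC2 differs at 3 positions; BC3 differs at 8 positions; BC4 differs at 1 position. The closest is BC4.

BC4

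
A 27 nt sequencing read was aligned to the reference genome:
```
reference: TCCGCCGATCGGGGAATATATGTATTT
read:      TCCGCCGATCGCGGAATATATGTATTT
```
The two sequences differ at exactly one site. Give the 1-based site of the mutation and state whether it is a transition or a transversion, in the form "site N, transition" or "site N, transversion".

site 12, transversion

Site 12 changes G→C. G is a purine and C is a pyrimidine, so this is a transversion.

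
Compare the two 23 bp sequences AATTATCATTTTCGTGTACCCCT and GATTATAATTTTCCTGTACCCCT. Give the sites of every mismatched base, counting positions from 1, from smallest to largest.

1, 7, 14

Scanning 1-based: 1: A/G; 7: C/A; 14: G/C.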